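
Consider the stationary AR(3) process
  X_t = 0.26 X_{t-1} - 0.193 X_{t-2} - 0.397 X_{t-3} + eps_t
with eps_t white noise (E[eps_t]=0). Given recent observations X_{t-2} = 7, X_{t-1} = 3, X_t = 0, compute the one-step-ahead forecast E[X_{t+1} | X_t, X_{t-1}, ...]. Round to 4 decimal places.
E[X_{t+1} \mid \mathcal F_t] = -3.3580

For an AR(p) model X_t = c + sum_i phi_i X_{t-i} + eps_t, the
one-step-ahead conditional mean is
  E[X_{t+1} | X_t, ...] = c + sum_i phi_i X_{t+1-i}.
Substitute known values:
  E[X_{t+1} | ...] = (0.26) * (0) + (-0.193) * (3) + (-0.397) * (7)
                   = -3.3580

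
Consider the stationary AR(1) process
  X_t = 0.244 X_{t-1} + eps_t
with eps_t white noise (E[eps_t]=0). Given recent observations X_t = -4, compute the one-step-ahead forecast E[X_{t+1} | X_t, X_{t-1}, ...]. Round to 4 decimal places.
E[X_{t+1} \mid \mathcal F_t] = -0.9760

For an AR(p) model X_t = c + sum_i phi_i X_{t-i} + eps_t, the
one-step-ahead conditional mean is
  E[X_{t+1} | X_t, ...] = c + sum_i phi_i X_{t+1-i}.
Substitute known values:
  E[X_{t+1} | ...] = (0.244) * (-4)
                   = -0.9760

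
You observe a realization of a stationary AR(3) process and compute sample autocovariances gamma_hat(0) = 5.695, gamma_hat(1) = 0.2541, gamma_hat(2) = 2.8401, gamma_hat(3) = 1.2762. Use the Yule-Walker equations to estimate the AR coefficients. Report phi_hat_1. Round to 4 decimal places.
\hat\phi_{1} = -0.1040

The Yule-Walker equations for an AR(p) process read, in matrix form,
  Gamma_p phi = r_p,   with   (Gamma_p)_{ij} = gamma(|i - j|),
                       (r_p)_i = gamma(i),   i,j = 1..p.
Substitute the sample gammas (Toeplitz matrix and right-hand side of size 3):
  Gamma_p = [[5.695, 0.2541, 2.8401], [0.2541, 5.695, 0.2541], [2.8401, 0.2541, 5.695]]
  r_p     = [0.2541, 2.8401, 1.2762]
Written out (R1..R3):
  (R1) 5.695 phi_1 + 0.2541 phi_2 + 2.8401 phi_3 = 0.2541
  (R2) 0.2541 phi_1 + 5.695 phi_2 + 0.2541 phi_3 = 2.8401
  (R3) 2.8401 phi_1 + 0.2541 phi_2 + 5.695 phi_3 = 1.2762
Gaussian elimination:
  R2 <- R2 - (0.2541/5.695) R1 = R2 - (0.044618) R1:  5.683663 phi_2 + 0.12738 phi_3 = 2.828763
  R3 <- R3 - (2.8401/5.695) R1 = R3 - (0.498701) R1:  0.12738 phi_2 + 4.27864 phi_3 = 1.14948
  R3 <- R3 - (0.12738/5.683663) R2 = R3 - (0.022412) R2:  4.275786 phi_3 = 1.086083
Back-substitution:
  phi_hat_3 = 1.086083 / 4.275786 = 0.254008
  phi_hat_2 = (2.828763 - (0.12738)(0.254008)) / 5.683663 = 0.492008
  phi_hat_1 = (0.2541 - (0.2541)(0.492008) - (2.8401)(0.254008)) / 5.695 = -0.104008
So phi_hat = [-0.1040, 0.4920, 0.2540].
Therefore phi_hat_1 = -0.1040.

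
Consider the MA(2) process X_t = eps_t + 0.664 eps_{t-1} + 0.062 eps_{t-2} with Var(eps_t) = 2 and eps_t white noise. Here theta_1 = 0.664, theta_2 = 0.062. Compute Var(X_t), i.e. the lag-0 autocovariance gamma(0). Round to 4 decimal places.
\gamma(0) = 2.8895

For an MA(q) process X_t = eps_t + sum_i theta_i eps_{t-i} with
Var(eps_t) = sigma^2, the variance is
  gamma(0) = sigma^2 * (1 + sum_i theta_i^2).
  sum_i theta_i^2 = (0.664)^2 + (0.062)^2 = 0.440896 + 0.003844 = 0.44474.
  gamma(0) = 2 * (1 + 0.44474) = 2 * 1.44474 = 2.88948, which rounds to 2.8895.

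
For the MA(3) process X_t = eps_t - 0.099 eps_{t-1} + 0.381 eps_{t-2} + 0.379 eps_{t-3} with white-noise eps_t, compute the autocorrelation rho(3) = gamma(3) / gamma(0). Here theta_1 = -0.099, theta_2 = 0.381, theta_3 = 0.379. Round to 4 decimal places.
\rho(3) = 0.2919

For an MA(q) process with theta_0 = 1, the autocovariance is
  gamma(k) = sigma^2 * sum_{i=0..q-k} theta_i * theta_{i+k},
and rho(k) = gamma(k) / gamma(0). Sigma^2 cancels.
  numerator   = (1)*(0.379) = 0.379.
  denominator = (1)^2 + (-0.099)^2 + (0.381)^2 + (0.379)^2 = 1.298603.
  rho(3) = 0.379 / 1.298603 = 0.2919.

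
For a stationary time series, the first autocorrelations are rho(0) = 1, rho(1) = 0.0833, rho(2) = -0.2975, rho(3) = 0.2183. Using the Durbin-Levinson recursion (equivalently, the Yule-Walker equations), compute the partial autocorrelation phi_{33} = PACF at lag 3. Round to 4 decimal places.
\phi_{33} = 0.3070

The PACF at lag k is phi_{kk}, the last component of the solution
to the Yule-Walker system G_k phi = r_k where
  (G_k)_{ij} = rho(|i - j|), (r_k)_i = rho(i), i,j = 1..k.
Equivalently, Durbin-Levinson gives phi_{kk} iteratively:
  phi_{11} = rho(1)
  phi_{kk} = [rho(k) - sum_{j=1..k-1} phi_{k-1,j} rho(k-j)]
            / [1 - sum_{j=1..k-1} phi_{k-1,j} rho(j)],
  phi_{k,j} = phi_{k-1,j} - phi_{kk} phi_{k-1,k-j},  j = 1..k-1.
Step k = 1:
  phi_11 = rho(1) = 0.0833.
Step k = 2:
  phi_22 = [rho(2) - phi_11 rho(1)] / [1 - phi_11 rho(1)] = [-0.2975 - (0.0833)(0.0833)] / [1 - (0.0833)(0.0833)]
         = -0.30443889 / 0.99306111 = -0.306566.
  Update: phi_21 = phi_11 - phi_22 phi_11 = 0.0833 - (-0.306566)(0.0833) = 0.108837.
Step k = 3:
  phi_33 = [rho(3) - phi_21 rho(2) - phi_22 rho(1)] / [1 - phi_21 rho(1) - phi_22 rho(2)]
    numerator   = 0.2183 - (0.108837)(-0.2975) - (-0.306566)(0.0833) = 0.27621595
    denominator = 1 - (0.108837)(0.0833) - (-0.306566)(-0.2975) = 0.89973046
  phi_33 = 0.27621595 / 0.89973046 = 0.307.
Therefore phi_{33} = 0.3070.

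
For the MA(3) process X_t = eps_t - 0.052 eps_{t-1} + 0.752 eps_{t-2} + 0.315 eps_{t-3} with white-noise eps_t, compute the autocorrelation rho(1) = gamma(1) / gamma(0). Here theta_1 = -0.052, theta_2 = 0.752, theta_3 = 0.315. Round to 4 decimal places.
\rho(1) = 0.0874

For an MA(q) process with theta_0 = 1, the autocovariance is
  gamma(k) = sigma^2 * sum_{i=0..q-k} theta_i * theta_{i+k},
and rho(k) = gamma(k) / gamma(0). Sigma^2 cancels.
  numerator   = (1)*(-0.052) + (-0.052)*(0.752) + (0.752)*(0.315) = 0.145776.
  denominator = (1)^2 + (-0.052)^2 + (0.752)^2 + (0.315)^2 = 1.667433.
  rho(1) = 0.145776 / 1.667433 = 0.0874.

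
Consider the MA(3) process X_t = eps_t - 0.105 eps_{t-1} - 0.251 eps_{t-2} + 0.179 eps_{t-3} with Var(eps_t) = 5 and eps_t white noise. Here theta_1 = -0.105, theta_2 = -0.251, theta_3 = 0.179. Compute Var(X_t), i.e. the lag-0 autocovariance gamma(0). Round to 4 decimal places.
\gamma(0) = 5.5303

For an MA(q) process X_t = eps_t + sum_i theta_i eps_{t-i} with
Var(eps_t) = sigma^2, the variance is
  gamma(0) = sigma^2 * (1 + sum_i theta_i^2).
  sum_i theta_i^2 = (-0.105)^2 + (-0.251)^2 + (0.179)^2 = 0.011025 + 0.063001 + 0.032041 = 0.106067.
  gamma(0) = 5 * (1 + 0.106067) = 5 * 1.106067 = 5.530335, which rounds to 5.5303.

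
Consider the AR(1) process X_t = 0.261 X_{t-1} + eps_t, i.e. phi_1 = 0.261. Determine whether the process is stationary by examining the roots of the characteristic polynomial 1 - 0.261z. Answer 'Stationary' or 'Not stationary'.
\text{Stationary}

The AR(p) characteristic polynomial is P(z) = 1 - 0.261z.
Stationarity requires all roots to lie outside the unit circle, i.e. |z| > 1 for every root.
This is linear in z: 1 + (-0.261) z = 0  =>  z = -1/(-0.261) = 3.831418,  |z| = 3.831418.
Moduli of all roots: 3.8314.
All moduli strictly greater than 1? Yes.
Verdict: Stationary.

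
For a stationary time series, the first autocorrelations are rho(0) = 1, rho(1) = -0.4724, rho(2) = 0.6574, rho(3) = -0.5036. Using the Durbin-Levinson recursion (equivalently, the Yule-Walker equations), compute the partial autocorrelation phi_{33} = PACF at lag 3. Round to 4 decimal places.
\phi_{33} = -0.1921

The PACF at lag k is phi_{kk}, the last component of the solution
to the Yule-Walker system G_k phi = r_k where
  (G_k)_{ij} = rho(|i - j|), (r_k)_i = rho(i), i,j = 1..k.
Equivalently, Durbin-Levinson gives phi_{kk} iteratively:
  phi_{11} = rho(1)
  phi_{kk} = [rho(k) - sum_{j=1..k-1} phi_{k-1,j} rho(k-j)]
            / [1 - sum_{j=1..k-1} phi_{k-1,j} rho(j)],
  phi_{k,j} = phi_{k-1,j} - phi_{kk} phi_{k-1,k-j},  j = 1..k-1.
Step k = 1:
  phi_11 = rho(1) = -0.4724.
Step k = 2:
  phi_22 = [rho(2) - phi_11 rho(1)] / [1 - phi_11 rho(1)] = [0.6574 - (-0.4724)(-0.4724)] / [1 - (-0.4724)(-0.4724)]
         = 0.43423824 / 0.77683824 = 0.558982.
  Update: phi_21 = phi_11 - phi_22 phi_11 = -0.4724 - (0.558982)(-0.4724) = -0.208337.
Step k = 3:
  phi_33 = [rho(3) - phi_21 rho(2) - phi_22 rho(1)] / [1 - phi_21 rho(1) - phi_22 rho(2)]
    numerator   = -0.5036 - (-0.208337)(0.6574) - (0.558982)(-0.4724) = -0.1025763
    denominator = 1 - (-0.208337)(-0.4724) - (0.558982)(0.6574) = 0.53410708
  phi_33 = -0.1025763 / 0.53410708 = -0.1921.
Therefore phi_{33} = -0.1921.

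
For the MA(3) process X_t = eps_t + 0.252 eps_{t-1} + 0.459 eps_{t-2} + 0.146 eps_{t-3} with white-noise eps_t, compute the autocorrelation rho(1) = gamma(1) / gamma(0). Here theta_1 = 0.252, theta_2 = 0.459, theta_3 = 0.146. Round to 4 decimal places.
\rho(1) = 0.3355

For an MA(q) process with theta_0 = 1, the autocovariance is
  gamma(k) = sigma^2 * sum_{i=0..q-k} theta_i * theta_{i+k},
and rho(k) = gamma(k) / gamma(0). Sigma^2 cancels.
  numerator   = (1)*(0.252) + (0.252)*(0.459) + (0.459)*(0.146) = 0.434682.
  denominator = (1)^2 + (0.252)^2 + (0.459)^2 + (0.146)^2 = 1.295501.
  rho(1) = 0.434682 / 1.295501 = 0.3355.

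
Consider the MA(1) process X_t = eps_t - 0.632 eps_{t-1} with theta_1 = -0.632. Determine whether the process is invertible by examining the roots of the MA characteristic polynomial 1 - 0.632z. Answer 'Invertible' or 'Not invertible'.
\text{Invertible}

The MA(q) characteristic polynomial is P(z) = 1 - 0.632z.
Invertibility requires all roots to lie outside the unit circle, i.e. |z| > 1 for every root.
This is linear in z: 1 + (-0.632) z = 0  =>  z = -1/(-0.632) = 1.582278,  |z| = 1.582278.
Moduli of all roots: 1.5823.
All moduli strictly greater than 1? Yes.
Verdict: Invertible.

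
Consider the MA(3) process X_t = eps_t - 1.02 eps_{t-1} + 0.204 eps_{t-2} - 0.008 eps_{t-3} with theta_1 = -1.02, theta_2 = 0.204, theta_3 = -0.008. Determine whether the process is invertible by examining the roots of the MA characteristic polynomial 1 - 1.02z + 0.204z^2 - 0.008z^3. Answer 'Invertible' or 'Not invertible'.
\text{Invertible}

The MA(q) characteristic polynomial is P(z) = 1 - 1.02z + 0.204z^2 - 0.008z^3.
Invertibility requires all roots to lie outside the unit circle, i.e. |z| > 1 for every root.
Degree 3: look for a simple real root z0 first, then factor out (1 - z/z0) and solve the remaining quadratic.
Testing z0 = 5: P(5) = 1 + (-1.02)(5) + (0.204)(5)^2 + (-0.008)(5)^3
  = 1 + (-5.1) + (5.1) + (-1) = 0.  So z_0 = 5 is a root, |z_0| = 5.
Divide out the factor (1 - 0.2 z) = (1 - z/z0) (since 1/z0 = 0.2):
  P(z) = (1 - 0.2 z)(1 + (-0.82) z + (0.04) z^2)
  [check: z-coef -0.82 - (0.2) = -1.02; z^2-coef 0.04 - (0.2)(-0.82) = 0.204; z^3-coef -(0.2)(0.04) = -0.008.]
Remaining roots from the quadratic factor 1 + (-0.82) z + (0.04) z^2:
  Set 1 + (-0.82) z + (0.04) z^2 = 0, i.e. a z^2 + b z + c = 0 with a = 0.04, b = -0.82, c = 1.
  Discriminant D = b^2 - 4ac = (-0.82)^2 - 4*(0.04)*1 = 0.6724 - (0.16) = 0.5124.
  D >= 0, so the roots are real: z = (-b +/- sqrt(D)) / (2a) = (0.82 +/- 0.715821) / (0.08).
    z_1 = (0.82 + 0.715821) / (0.08) = 19.1978,   |z_1| = 19.1978.
    z_2 = (0.82 - 0.715821) / (0.08) = 1.3022,   |z_2| = 1.3022.
Moduli of all roots: 5.0000, 19.1978, 1.3022.
All moduli strictly greater than 1? Yes.
Verdict: Invertible.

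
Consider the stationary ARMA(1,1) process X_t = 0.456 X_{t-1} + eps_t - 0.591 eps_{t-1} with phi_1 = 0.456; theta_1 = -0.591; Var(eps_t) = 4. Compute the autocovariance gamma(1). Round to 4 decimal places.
\gamma(1) = -0.4980

Multiply the model equation by X_{t-k} and take expectations. With theta_0 = psi_0 = 1 and psi_j the MA(infinity) weights, this gives
  gamma(k) - sum_i phi_i gamma(k-i) = c_k,
  c_k = sigma^2 * sum_{j=k..q} theta_j psi_{j-k}   (c_k = 0 for k > q),
using gamma(-m) = gamma(m).
psi-weights needed (psi_j = theta_j + sum_i phi_i psi_{j-i}):
  psi_1 = theta_1 + phi_1 = -0.591 + (0.456) = -0.135
Right-hand sides:
  c_0 = sigma^2 (1 + theta_1 psi_1) = 4 * (1 + (-0.591)(-0.135)) = 4 * 1.079785 = 4.31914
  c_1 = sigma^2 theta_1 = 4 * (-0.591) = -2.364
  c_2 = 0
Equations for k = 0 and k = 1 (AR order 1):
  gamma(0) = phi_1 gamma(1) + c_0
  gamma(1) = phi_1 gamma(0) + c_1
Substituting the second into the first: gamma(0) (1 - phi_1^2) = c_0 + phi_1 c_1, so
  gamma(0) = (c_0 + phi_1 c_1) / (1 - phi_1^2) = (4.31914 + (0.456)(-2.364)) / (1 - (0.456)^2) = 3.241156 / 0.792064 = 4.092038.
  gamma(1) = phi_1 gamma(0) + c_1 = (0.456)(4.092038) + (-2.364) = -0.498031.
Therefore gamma(1) = -0.4980 (to 4 decimal places).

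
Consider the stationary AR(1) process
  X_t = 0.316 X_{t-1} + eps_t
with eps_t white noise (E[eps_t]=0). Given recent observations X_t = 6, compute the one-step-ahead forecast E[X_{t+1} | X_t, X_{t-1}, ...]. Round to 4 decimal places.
E[X_{t+1} \mid \mathcal F_t] = 1.8960

For an AR(p) model X_t = c + sum_i phi_i X_{t-i} + eps_t, the
one-step-ahead conditional mean is
  E[X_{t+1} | X_t, ...] = c + sum_i phi_i X_{t+1-i}.
Substitute known values:
  E[X_{t+1} | ...] = (0.316) * (6)
                   = 1.8960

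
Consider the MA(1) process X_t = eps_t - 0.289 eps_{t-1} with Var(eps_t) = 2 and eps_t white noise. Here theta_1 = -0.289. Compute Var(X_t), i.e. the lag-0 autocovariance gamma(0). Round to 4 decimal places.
\gamma(0) = 2.1670

For an MA(q) process X_t = eps_t + sum_i theta_i eps_{t-i} with
Var(eps_t) = sigma^2, the variance is
  gamma(0) = sigma^2 * (1 + sum_i theta_i^2).
  sum_i theta_i^2 = (-0.289)^2 = 0.083521.
  gamma(0) = 2 * (1 + 0.083521) = 2 * 1.083521 = 2.167042, which rounds to 2.1670.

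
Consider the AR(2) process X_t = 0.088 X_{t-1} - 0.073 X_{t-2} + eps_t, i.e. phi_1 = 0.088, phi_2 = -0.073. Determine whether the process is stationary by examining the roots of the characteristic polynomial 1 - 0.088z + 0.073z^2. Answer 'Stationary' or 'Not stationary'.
\text{Stationary}

The AR(p) characteristic polynomial is P(z) = 1 - 0.088z + 0.073z^2.
Stationarity requires all roots to lie outside the unit circle, i.e. |z| > 1 for every root.
Set 1 + (-0.088) z + (0.073) z^2 = 0, i.e. a z^2 + b z + c = 0 with a = 0.073, b = -0.088, c = 1.
Discriminant D = b^2 - 4ac = (-0.088)^2 - 4*(0.073)*1 = 0.007744 - (0.292) = -0.284256.
D < 0, so the roots are the complex-conjugate pair z = (-b +/- i sqrt(-D)) / (2a) = 0.6027 +/- 3.6518i.
For a conjugate pair |z|^2 = z * conj(z) = (product of roots) = c/a = 1/(0.073) = 13.69863, so |z| = sqrt(13.69863) = 3.7012 for both roots.
Moduli of all roots: 3.7012, 3.7012.
All moduli strictly greater than 1? Yes.
Verdict: Stationary.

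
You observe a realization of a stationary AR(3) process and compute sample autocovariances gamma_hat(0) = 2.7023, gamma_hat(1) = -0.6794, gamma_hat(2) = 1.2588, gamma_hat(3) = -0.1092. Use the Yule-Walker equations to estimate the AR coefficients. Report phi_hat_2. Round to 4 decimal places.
\hat\phi_{2} = 0.4550

The Yule-Walker equations for an AR(p) process read, in matrix form,
  Gamma_p phi = r_p,   with   (Gamma_p)_{ij} = gamma(|i - j|),
                       (r_p)_i = gamma(i),   i,j = 1..p.
Substitute the sample gammas (Toeplitz matrix and right-hand side of size 3):
  Gamma_p = [[2.7023, -0.6794, 1.2588], [-0.6794, 2.7023, -0.6794], [1.2588, -0.6794, 2.7023]]
  r_p     = [-0.6794, 1.2588, -0.1092]
Written out (R1..R3):
  (R1) 2.7023 phi_1 - 0.6794 phi_2 + 1.2588 phi_3 = -0.6794
  (R2) -0.6794 phi_1 + 2.7023 phi_2 - 0.6794 phi_3 = 1.2588
  (R3) 1.2588 phi_1 - 0.6794 phi_2 + 2.7023 phi_3 = -0.1092
Gaussian elimination:
  R2 <- R2 - (-0.6794/2.7023) R1 = R2 - (-0.251415) R1:  2.531488 phi_2 - 0.362918 phi_3 = 1.087988
  R3 <- R3 - (1.2588/2.7023) R1 = R3 - (0.465825) R1:  -0.362918 phi_2 + 2.115919 phi_3 = 0.207282
  R3 <- R3 - (-0.362918/2.531488) R2 = R3 - (-0.143362) R2:  2.06389 phi_3 = 0.363258
Back-substitution:
  phi_hat_3 = 0.363258 / 2.06389 = 0.176006
  phi_hat_2 = (1.087988 - (-0.362918)(0.176006)) / 2.531488 = 0.455015
  phi_hat_1 = (-0.6794 - (-0.6794)(0.455015) - (1.2588)(0.176006)) / 2.7023 = -0.219006
So phi_hat = [-0.2190, 0.4550, 0.1760].
Therefore phi_hat_2 = 0.4550.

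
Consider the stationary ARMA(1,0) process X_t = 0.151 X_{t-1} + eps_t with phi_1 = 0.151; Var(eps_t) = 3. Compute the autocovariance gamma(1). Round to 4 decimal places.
\gamma(1) = 0.4636

Multiply the model equation by X_{t-k} and take expectations. With theta_0 = psi_0 = 1 and psi_j the MA(infinity) weights, this gives
  gamma(k) - sum_i phi_i gamma(k-i) = c_k,
  c_k = sigma^2 * sum_{j=k..q} theta_j psi_{j-k}   (c_k = 0 for k > q),
using gamma(-m) = gamma(m).
Pure AR (q = 0): c_0 = sigma^2 = 3, c_k = 0 for k >= 1.
Equations for k = 0 and k = 1 (AR order 1):
  gamma(0) = phi_1 gamma(1) + c_0
  gamma(1) = phi_1 gamma(0) + c_1
Substituting the second into the first: gamma(0) (1 - phi_1^2) = c_0 + phi_1 c_1, so
  gamma(0) = c_0 / (1 - phi_1^2) = 3 / (1 - (0.151)^2) = 3 / 0.977199 = 3.069999.
  gamma(1) = phi_1 gamma(0) = (0.151)(3.069999) = 0.46357.
Therefore gamma(1) = 0.4636 (to 4 decimal places).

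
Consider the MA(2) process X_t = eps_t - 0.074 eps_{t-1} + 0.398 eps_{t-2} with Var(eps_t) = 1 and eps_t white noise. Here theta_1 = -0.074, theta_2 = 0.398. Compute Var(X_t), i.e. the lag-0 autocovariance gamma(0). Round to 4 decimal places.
\gamma(0) = 1.1639

For an MA(q) process X_t = eps_t + sum_i theta_i eps_{t-i} with
Var(eps_t) = sigma^2, the variance is
  gamma(0) = sigma^2 * (1 + sum_i theta_i^2).
  sum_i theta_i^2 = (-0.074)^2 + (0.398)^2 = 0.005476 + 0.158404 = 0.16388.
  gamma(0) = 1 * (1 + 0.16388) = 1 * 1.16388 = 1.16388, which rounds to 1.1639.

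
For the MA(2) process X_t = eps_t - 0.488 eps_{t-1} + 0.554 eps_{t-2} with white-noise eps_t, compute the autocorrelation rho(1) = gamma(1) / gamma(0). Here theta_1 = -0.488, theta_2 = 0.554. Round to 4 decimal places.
\rho(1) = -0.4908

For an MA(q) process with theta_0 = 1, the autocovariance is
  gamma(k) = sigma^2 * sum_{i=0..q-k} theta_i * theta_{i+k},
and rho(k) = gamma(k) / gamma(0). Sigma^2 cancels.
  numerator   = (1)*(-0.488) + (-0.488)*(0.554) = -0.758352.
  denominator = (1)^2 + (-0.488)^2 + (0.554)^2 = 1.54506.
  rho(1) = -0.758352 / 1.54506 = -0.4908.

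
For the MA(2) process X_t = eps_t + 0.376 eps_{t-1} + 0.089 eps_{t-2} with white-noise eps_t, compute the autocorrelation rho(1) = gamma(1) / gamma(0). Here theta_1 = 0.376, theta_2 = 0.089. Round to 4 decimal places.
\rho(1) = 0.3563

For an MA(q) process with theta_0 = 1, the autocovariance is
  gamma(k) = sigma^2 * sum_{i=0..q-k} theta_i * theta_{i+k},
and rho(k) = gamma(k) / gamma(0). Sigma^2 cancels.
  numerator   = (1)*(0.376) + (0.376)*(0.089) = 0.409464.
  denominator = (1)^2 + (0.376)^2 + (0.089)^2 = 1.149297.
  rho(1) = 0.409464 / 1.149297 = 0.3563.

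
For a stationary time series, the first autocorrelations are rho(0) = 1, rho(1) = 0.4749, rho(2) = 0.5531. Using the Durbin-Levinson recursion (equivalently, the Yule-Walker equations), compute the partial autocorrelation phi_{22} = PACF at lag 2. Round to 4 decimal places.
\phi_{22} = 0.4230

The PACF at lag k is phi_{kk}, the last component of the solution
to the Yule-Walker system G_k phi = r_k where
  (G_k)_{ij} = rho(|i - j|), (r_k)_i = rho(i), i,j = 1..k.
Equivalently, Durbin-Levinson gives phi_{kk} iteratively:
  phi_{11} = rho(1)
  phi_{kk} = [rho(k) - sum_{j=1..k-1} phi_{k-1,j} rho(k-j)]
            / [1 - sum_{j=1..k-1} phi_{k-1,j} rho(j)],
  phi_{k,j} = phi_{k-1,j} - phi_{kk} phi_{k-1,k-j},  j = 1..k-1.
Step k = 1:
  phi_11 = rho(1) = 0.4749.
Step k = 2:
  phi_22 = [rho(2) - phi_11 rho(1)] / [1 - phi_11 rho(1)] = [0.5531 - (0.4749)(0.4749)] / [1 - (0.4749)(0.4749)]
         = 0.32756999 / 0.77446999 = 0.423.
Therefore phi_{22} = 0.4230.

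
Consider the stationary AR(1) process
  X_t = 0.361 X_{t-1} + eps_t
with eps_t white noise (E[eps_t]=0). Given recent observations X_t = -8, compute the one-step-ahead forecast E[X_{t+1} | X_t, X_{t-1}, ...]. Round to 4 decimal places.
E[X_{t+1} \mid \mathcal F_t] = -2.8880

For an AR(p) model X_t = c + sum_i phi_i X_{t-i} + eps_t, the
one-step-ahead conditional mean is
  E[X_{t+1} | X_t, ...] = c + sum_i phi_i X_{t+1-i}.
Substitute known values:
  E[X_{t+1} | ...] = (0.361) * (-8)
                   = -2.8880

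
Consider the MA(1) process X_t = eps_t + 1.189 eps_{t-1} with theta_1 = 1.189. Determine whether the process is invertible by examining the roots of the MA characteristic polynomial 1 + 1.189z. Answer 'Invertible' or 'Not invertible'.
\text{Not invertible}

The MA(q) characteristic polynomial is P(z) = 1 + 1.189z.
Invertibility requires all roots to lie outside the unit circle, i.e. |z| > 1 for every root.
This is linear in z: 1 + (1.189) z = 0  =>  z = -1/(1.189) = -0.841043,  |z| = 0.841043.
Moduli of all roots: 0.8410.
All moduli strictly greater than 1? No.
Verdict: Not invertible.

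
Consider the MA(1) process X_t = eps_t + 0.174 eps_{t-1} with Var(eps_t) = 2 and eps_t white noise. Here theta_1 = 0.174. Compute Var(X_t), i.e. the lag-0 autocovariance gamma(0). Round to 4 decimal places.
\gamma(0) = 2.0606

For an MA(q) process X_t = eps_t + sum_i theta_i eps_{t-i} with
Var(eps_t) = sigma^2, the variance is
  gamma(0) = sigma^2 * (1 + sum_i theta_i^2).
  sum_i theta_i^2 = (0.174)^2 = 0.030276.
  gamma(0) = 2 * (1 + 0.030276) = 2 * 1.030276 = 2.060552, which rounds to 2.0606.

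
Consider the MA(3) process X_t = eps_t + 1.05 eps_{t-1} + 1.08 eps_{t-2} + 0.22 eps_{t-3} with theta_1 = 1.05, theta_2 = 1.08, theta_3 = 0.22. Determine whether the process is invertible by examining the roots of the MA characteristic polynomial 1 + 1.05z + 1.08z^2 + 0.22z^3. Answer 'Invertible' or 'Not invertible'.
\text{Invertible}

The MA(q) characteristic polynomial is P(z) = 1 + 1.05z + 1.08z^2 + 0.22z^3.
Invertibility requires all roots to lie outside the unit circle, i.e. |z| > 1 for every root.
Degree 3: look for a simple real root z0 first, then factor out (1 - z/z0) and solve the remaining quadratic.
Testing z0 = -4: P(-4) = 1 + (1.05)(-4) + (1.08)(-4)^2 + (0.22)(-4)^3
  = 1 + (-4.2) + (17.28) + (-14.08) = 0.  So z_0 = -4 is a root, |z_0| = 4.
Divide out the factor (1 + 0.25 z) = (1 - z/z0) (since 1/z0 = -0.25):
  P(z) = (1 + 0.25 z)(1 + (0.8) z + (0.88) z^2)
  [check: z-coef 0.8 - (-0.25) = 1.05; z^2-coef 0.88 - (-0.25)(0.8) = 1.08; z^3-coef -(-0.25)(0.88) = 0.22.]
Remaining roots from the quadratic factor 1 + (0.8) z + (0.88) z^2:
  Set 1 + (0.8) z + (0.88) z^2 = 0, i.e. a z^2 + b z + c = 0 with a = 0.88, b = 0.8, c = 1.
  Discriminant D = b^2 - 4ac = (0.8)^2 - 4*(0.88)*1 = 0.64 - (3.52) = -2.88.
  D < 0, so the roots are the complex-conjugate pair z = (-b +/- i sqrt(-D)) / (2a) = -0.4545 +/- 0.9642i.
  For a conjugate pair |z|^2 = z * conj(z) = (product of roots) = c/a = 1/(0.88) = 1.136364, so |z| = sqrt(1.136364) = 1.066 for both roots.
Moduli of all roots: 4.0000, 1.0660, 1.0660.
All moduli strictly greater than 1? Yes.
Verdict: Invertible.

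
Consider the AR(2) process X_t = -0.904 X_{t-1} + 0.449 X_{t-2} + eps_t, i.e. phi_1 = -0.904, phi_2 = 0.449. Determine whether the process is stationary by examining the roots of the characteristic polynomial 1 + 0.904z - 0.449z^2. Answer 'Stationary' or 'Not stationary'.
\text{Not stationary}

The AR(p) characteristic polynomial is P(z) = 1 + 0.904z - 0.449z^2.
Stationarity requires all roots to lie outside the unit circle, i.e. |z| > 1 for every root.
Set 1 + (0.904) z + (-0.449) z^2 = 0, i.e. a z^2 + b z + c = 0 with a = -0.449, b = 0.904, c = 1.
Discriminant D = b^2 - 4ac = (0.904)^2 - 4*(-0.449)*1 = 0.817216 - (-1.796) = 2.613216.
D >= 0, so the roots are real: z = (-b +/- sqrt(D)) / (2a) = (-0.904 +/- 1.616544) / (-0.898).
  z_1 = (-0.904 + 1.616544) / (-0.898) = -0.7935,   |z_1| = 0.7935.
  z_2 = (-0.904 - 1.616544) / (-0.898) = 2.8068,   |z_2| = 2.8068.
Moduli of all roots: 0.7935, 2.8068.
All moduli strictly greater than 1? No.
Verdict: Not stationary.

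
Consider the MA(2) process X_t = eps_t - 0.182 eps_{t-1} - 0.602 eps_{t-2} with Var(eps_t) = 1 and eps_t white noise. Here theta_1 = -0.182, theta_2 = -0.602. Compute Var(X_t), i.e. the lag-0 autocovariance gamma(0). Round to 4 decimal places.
\gamma(0) = 1.3955

For an MA(q) process X_t = eps_t + sum_i theta_i eps_{t-i} with
Var(eps_t) = sigma^2, the variance is
  gamma(0) = sigma^2 * (1 + sum_i theta_i^2).
  sum_i theta_i^2 = (-0.182)^2 + (-0.602)^2 = 0.033124 + 0.362404 = 0.395528.
  gamma(0) = 1 * (1 + 0.395528) = 1 * 1.395528 = 1.395528, which rounds to 1.3955.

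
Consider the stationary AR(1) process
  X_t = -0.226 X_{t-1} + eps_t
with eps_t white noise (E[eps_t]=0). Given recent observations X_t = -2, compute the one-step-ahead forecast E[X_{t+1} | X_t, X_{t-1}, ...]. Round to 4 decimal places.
E[X_{t+1} \mid \mathcal F_t] = 0.4520

For an AR(p) model X_t = c + sum_i phi_i X_{t-i} + eps_t, the
one-step-ahead conditional mean is
  E[X_{t+1} | X_t, ...] = c + sum_i phi_i X_{t+1-i}.
Substitute known values:
  E[X_{t+1} | ...] = (-0.226) * (-2)
                   = 0.4520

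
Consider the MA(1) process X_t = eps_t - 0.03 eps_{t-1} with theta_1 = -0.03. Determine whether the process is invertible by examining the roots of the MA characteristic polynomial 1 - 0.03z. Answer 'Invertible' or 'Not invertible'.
\text{Invertible}

The MA(q) characteristic polynomial is P(z) = 1 - 0.03z.
Invertibility requires all roots to lie outside the unit circle, i.e. |z| > 1 for every root.
This is linear in z: 1 + (-0.03) z = 0  =>  z = -1/(-0.03) = 33.333333,  |z| = 33.333333.
Moduli of all roots: 33.3333.
All moduli strictly greater than 1? Yes.
Verdict: Invertible.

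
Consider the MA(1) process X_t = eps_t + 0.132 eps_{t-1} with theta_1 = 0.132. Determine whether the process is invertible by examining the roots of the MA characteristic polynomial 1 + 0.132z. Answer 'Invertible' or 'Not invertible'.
\text{Invertible}

The MA(q) characteristic polynomial is P(z) = 1 + 0.132z.
Invertibility requires all roots to lie outside the unit circle, i.e. |z| > 1 for every root.
This is linear in z: 1 + (0.132) z = 0  =>  z = -1/(0.132) = -7.575758,  |z| = 7.575758.
Moduli of all roots: 7.5758.
All moduli strictly greater than 1? Yes.
Verdict: Invertible.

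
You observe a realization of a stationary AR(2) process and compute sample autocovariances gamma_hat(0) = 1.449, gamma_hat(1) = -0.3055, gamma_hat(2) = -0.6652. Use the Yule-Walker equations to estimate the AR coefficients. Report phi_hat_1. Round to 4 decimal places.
\hat\phi_{1} = -0.3219

The Yule-Walker equations for an AR(p) process read, in matrix form,
  Gamma_p phi = r_p,   with   (Gamma_p)_{ij} = gamma(|i - j|),
                       (r_p)_i = gamma(i),   i,j = 1..p.
Substitute the sample gammas (Toeplitz matrix and right-hand side of size 2):
  Gamma_p = [[1.449, -0.3055], [-0.3055, 1.449]]
  r_p     = [-0.3055, -0.6652]
Written out:
  1.449 phi_1 - 0.3055 phi_2 = -0.3055
  -0.3055 phi_1 + 1.449 phi_2 = -0.6652
Solve by Cramer's rule:
  det = gamma(0)^2 - gamma(1)^2 = (1.449)^2 - (-0.3055)^2 = 2.099601 - 0.09333025 = 2.00627075
  phi_hat_1 = [gamma(1) gamma(0) - gamma(1) gamma(2)] / det = [(-0.3055)(1.449) - (-0.3055)(-0.6652)] / 2.00627075 = -0.6458881 / 2.00627075 = -0.3219
  phi_hat_2 = [gamma(0) gamma(2) - gamma(1)^2] / det = [(1.449)(-0.6652) - (-0.3055)^2] / 2.00627075 = -1.05720505 / 2.00627075 = -0.527
So phi_hat = [-0.3219, -0.5270].
Therefore phi_hat_1 = -0.3219.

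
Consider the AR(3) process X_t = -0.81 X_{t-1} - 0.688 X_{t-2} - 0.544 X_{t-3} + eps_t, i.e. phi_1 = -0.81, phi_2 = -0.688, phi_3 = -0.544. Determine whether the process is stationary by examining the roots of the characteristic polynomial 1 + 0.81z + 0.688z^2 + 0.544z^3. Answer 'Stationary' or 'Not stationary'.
\text{Stationary}

The AR(p) characteristic polynomial is P(z) = 1 + 0.81z + 0.688z^2 + 0.544z^3.
Stationarity requires all roots to lie outside the unit circle, i.e. |z| > 1 for every root.
Degree 3: look for a simple real root z0 first, then factor out (1 - z/z0) and solve the remaining quadratic.
Testing z0 = -1.25: P(-1.25) = 1 + (0.81)(-1.25) + (0.688)(-1.25)^2 + (0.544)(-1.25)^3
  = 1 + (-1.0125) + (1.075) + (-1.0625) = 0.  So z_0 = -1.25 is a root, |z_0| = 1.25.
Divide out the factor (1 + 0.8 z) = (1 - z/z0) (since 1/z0 = -0.8):
  P(z) = (1 + 0.8 z)(1 + (0.01) z + (0.68) z^2)
  [check: z-coef 0.01 - (-0.8) = 0.81; z^2-coef 0.68 - (-0.8)(0.01) = 0.688; z^3-coef -(-0.8)(0.68) = 0.544.]
Remaining roots from the quadratic factor 1 + (0.01) z + (0.68) z^2:
  Set 1 + (0.01) z + (0.68) z^2 = 0, i.e. a z^2 + b z + c = 0 with a = 0.68, b = 0.01, c = 1.
  Discriminant D = b^2 - 4ac = (0.01)^2 - 4*(0.68)*1 = 0.0001 - (2.72) = -2.7199.
  D < 0, so the roots are the complex-conjugate pair z = (-b +/- i sqrt(-D)) / (2a) = -0.0074 +/- 1.2127i.
  For a conjugate pair |z|^2 = z * conj(z) = (product of roots) = c/a = 1/(0.68) = 1.470588, so |z| = sqrt(1.470588) = 1.2127 for both roots.
Moduli of all roots: 1.2500, 1.2127, 1.2127.
All moduli strictly greater than 1? Yes.
Verdict: Stationary.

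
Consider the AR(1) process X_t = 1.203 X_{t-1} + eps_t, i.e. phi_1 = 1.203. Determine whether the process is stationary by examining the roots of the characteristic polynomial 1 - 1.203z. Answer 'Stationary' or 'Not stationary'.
\text{Not stationary}

The AR(p) characteristic polynomial is P(z) = 1 - 1.203z.
Stationarity requires all roots to lie outside the unit circle, i.e. |z| > 1 for every root.
This is linear in z: 1 + (-1.203) z = 0  =>  z = -1/(-1.203) = 0.831255,  |z| = 0.831255.
Moduli of all roots: 0.8313.
All moduli strictly greater than 1? No.
Verdict: Not stationary.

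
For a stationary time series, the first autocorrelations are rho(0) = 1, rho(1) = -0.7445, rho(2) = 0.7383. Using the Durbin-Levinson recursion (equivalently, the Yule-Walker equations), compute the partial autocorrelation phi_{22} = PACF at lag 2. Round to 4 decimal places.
\phi_{22} = 0.4129

The PACF at lag k is phi_{kk}, the last component of the solution
to the Yule-Walker system G_k phi = r_k where
  (G_k)_{ij} = rho(|i - j|), (r_k)_i = rho(i), i,j = 1..k.
Equivalently, Durbin-Levinson gives phi_{kk} iteratively:
  phi_{11} = rho(1)
  phi_{kk} = [rho(k) - sum_{j=1..k-1} phi_{k-1,j} rho(k-j)]
            / [1 - sum_{j=1..k-1} phi_{k-1,j} rho(j)],
  phi_{k,j} = phi_{k-1,j} - phi_{kk} phi_{k-1,k-j},  j = 1..k-1.
Step k = 1:
  phi_11 = rho(1) = -0.7445.
Step k = 2:
  phi_22 = [rho(2) - phi_11 rho(1)] / [1 - phi_11 rho(1)] = [0.7383 - (-0.7445)(-0.7445)] / [1 - (-0.7445)(-0.7445)]
         = 0.18401975 / 0.44571975 = 0.4129.
Therefore phi_{22} = 0.4129.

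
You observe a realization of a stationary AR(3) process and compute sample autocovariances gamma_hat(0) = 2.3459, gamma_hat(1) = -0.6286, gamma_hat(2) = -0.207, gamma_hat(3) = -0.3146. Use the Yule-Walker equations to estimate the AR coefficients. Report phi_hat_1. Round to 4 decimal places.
\hat\phi_{1} = -0.3540

The Yule-Walker equations for an AR(p) process read, in matrix form,
  Gamma_p phi = r_p,   with   (Gamma_p)_{ij} = gamma(|i - j|),
                       (r_p)_i = gamma(i),   i,j = 1..p.
Substitute the sample gammas (Toeplitz matrix and right-hand side of size 3):
  Gamma_p = [[2.3459, -0.6286, -0.207], [-0.6286, 2.3459, -0.6286], [-0.207, -0.6286, 2.3459]]
  r_p     = [-0.6286, -0.207, -0.3146]
Written out (R1..R3):
  (R1) 2.3459 phi_1 - 0.6286 phi_2 - 0.207 phi_3 = -0.6286
  (R2) -0.6286 phi_1 + 2.3459 phi_2 - 0.6286 phi_3 = -0.207
  (R3) -0.207 phi_1 - 0.6286 phi_2 + 2.3459 phi_3 = -0.3146
Gaussian elimination:
  R2 <- R2 - (-0.6286/2.3459) R1 = R2 - (-0.267957) R1:  2.177462 phi_2 - 0.684067 phi_3 = -0.375438
  R3 <- R3 - (-0.207/2.3459) R1 = R3 - (-0.088239) R1:  -0.684067 phi_2 + 2.327635 phi_3 = -0.370067
  R3 <- R3 - (-0.684067/2.177462) R2 = R3 - (-0.314158) R2:  2.112729 phi_3 = -0.488014
Back-substitution:
  phi_hat_3 = -0.488014 / 2.112729 = -0.230987
  phi_hat_2 = (-0.375438 - (-0.684067)(-0.230987)) / 2.177462 = -0.244986
  phi_hat_1 = (-0.6286 - (-0.6286)(-0.244986) - (-0.207)(-0.230987)) / 2.3459 = -0.353985
So phi_hat = [-0.3540, -0.2450, -0.2310].
Therefore phi_hat_1 = -0.3540.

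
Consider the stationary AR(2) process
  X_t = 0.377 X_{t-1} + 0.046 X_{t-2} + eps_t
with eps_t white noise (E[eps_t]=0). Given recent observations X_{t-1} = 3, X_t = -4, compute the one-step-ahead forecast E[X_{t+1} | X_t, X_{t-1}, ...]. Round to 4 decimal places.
E[X_{t+1} \mid \mathcal F_t] = -1.3700

For an AR(p) model X_t = c + sum_i phi_i X_{t-i} + eps_t, the
one-step-ahead conditional mean is
  E[X_{t+1} | X_t, ...] = c + sum_i phi_i X_{t+1-i}.
Substitute known values:
  E[X_{t+1} | ...] = (0.377) * (-4) + (0.046) * (3)
                   = -1.3700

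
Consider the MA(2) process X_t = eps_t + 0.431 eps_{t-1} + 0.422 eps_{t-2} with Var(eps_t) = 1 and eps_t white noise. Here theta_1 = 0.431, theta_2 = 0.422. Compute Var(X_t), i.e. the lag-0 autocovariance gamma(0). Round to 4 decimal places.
\gamma(0) = 1.3638

For an MA(q) process X_t = eps_t + sum_i theta_i eps_{t-i} with
Var(eps_t) = sigma^2, the variance is
  gamma(0) = sigma^2 * (1 + sum_i theta_i^2).
  sum_i theta_i^2 = (0.431)^2 + (0.422)^2 = 0.185761 + 0.178084 = 0.363845.
  gamma(0) = 1 * (1 + 0.363845) = 1 * 1.363845 = 1.363845, which rounds to 1.3638.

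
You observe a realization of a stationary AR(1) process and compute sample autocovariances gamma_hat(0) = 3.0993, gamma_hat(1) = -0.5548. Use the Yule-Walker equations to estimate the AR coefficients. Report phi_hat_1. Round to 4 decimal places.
\hat\phi_{1} = -0.1790

The Yule-Walker equations for an AR(p) process read, in matrix form,
  Gamma_p phi = r_p,   with   (Gamma_p)_{ij} = gamma(|i - j|),
                       (r_p)_i = gamma(i),   i,j = 1..p.
Substitute the sample gammas (Toeplitz matrix and right-hand side of size 1):
  Gamma_p = [[3.0993]]
  r_p     = [-0.5548]
With p = 1 this is the single equation gamma(0) phi_1 = gamma(1):
  phi_hat_1 = gamma(1) / gamma(0) = -0.5548 / 3.0993 = -0.1790.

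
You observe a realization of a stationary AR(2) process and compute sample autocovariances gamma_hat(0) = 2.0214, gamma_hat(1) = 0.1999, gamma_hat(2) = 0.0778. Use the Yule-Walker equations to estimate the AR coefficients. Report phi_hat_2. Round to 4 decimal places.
\hat\phi_{2} = 0.0290

The Yule-Walker equations for an AR(p) process read, in matrix form,
  Gamma_p phi = r_p,   with   (Gamma_p)_{ij} = gamma(|i - j|),
                       (r_p)_i = gamma(i),   i,j = 1..p.
Substitute the sample gammas (Toeplitz matrix and right-hand side of size 2):
  Gamma_p = [[2.0214, 0.1999], [0.1999, 2.0214]]
  r_p     = [0.1999, 0.0778]
Written out:
  2.0214 phi_1 + 0.1999 phi_2 = 0.1999
  0.1999 phi_1 + 2.0214 phi_2 = 0.0778
Solve by Cramer's rule:
  det = gamma(0)^2 - gamma(1)^2 = (2.0214)^2 - (0.1999)^2 = 4.08605796 - 0.03996001 = 4.04609795
  phi_hat_1 = [gamma(1) gamma(0) - gamma(1) gamma(2)] / det = [(0.1999)(2.0214) - (0.1999)(0.0778)] / 4.04609795 = 0.38852564 / 4.04609795 = 0.096
  phi_hat_2 = [gamma(0) gamma(2) - gamma(1)^2] / det = [(2.0214)(0.0778) - (0.1999)^2] / 4.04609795 = 0.11730491 / 4.04609795 = 0.029
So phi_hat = [0.0960, 0.0290].
Therefore phi_hat_2 = 0.0290.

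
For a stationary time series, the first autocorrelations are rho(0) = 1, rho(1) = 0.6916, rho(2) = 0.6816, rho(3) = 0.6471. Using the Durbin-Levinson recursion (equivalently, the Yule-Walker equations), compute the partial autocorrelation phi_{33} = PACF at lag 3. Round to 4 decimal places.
\phi_{33} = 0.2032

The PACF at lag k is phi_{kk}, the last component of the solution
to the Yule-Walker system G_k phi = r_k where
  (G_k)_{ij} = rho(|i - j|), (r_k)_i = rho(i), i,j = 1..k.
Equivalently, Durbin-Levinson gives phi_{kk} iteratively:
  phi_{11} = rho(1)
  phi_{kk} = [rho(k) - sum_{j=1..k-1} phi_{k-1,j} rho(k-j)]
            / [1 - sum_{j=1..k-1} phi_{k-1,j} rho(j)],
  phi_{k,j} = phi_{k-1,j} - phi_{kk} phi_{k-1,k-j},  j = 1..k-1.
Step k = 1:
  phi_11 = rho(1) = 0.6916.
Step k = 2:
  phi_22 = [rho(2) - phi_11 rho(1)] / [1 - phi_11 rho(1)] = [0.6816 - (0.6916)(0.6916)] / [1 - (0.6916)(0.6916)]
         = 0.20328944 / 0.52168944 = 0.389675.
  Update: phi_21 = phi_11 - phi_22 phi_11 = 0.6916 - (0.389675)(0.6916) = 0.422101.
Step k = 3:
  phi_33 = [rho(3) - phi_21 rho(2) - phi_22 rho(1)] / [1 - phi_21 rho(1) - phi_22 rho(2)]
    numerator   = 0.6471 - (0.422101)(0.6816) - (0.389675)(0.6916) = 0.08989684
    denominator = 1 - (0.422101)(0.6916) - (0.389675)(0.6816) = 0.44247259
  phi_33 = 0.08989684 / 0.44247259 = 0.2032.
Therefore phi_{33} = 0.2032.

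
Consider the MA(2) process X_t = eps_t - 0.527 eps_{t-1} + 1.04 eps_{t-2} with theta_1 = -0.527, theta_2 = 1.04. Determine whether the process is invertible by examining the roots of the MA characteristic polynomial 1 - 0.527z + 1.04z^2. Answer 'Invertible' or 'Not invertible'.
\text{Not invertible}

The MA(q) characteristic polynomial is P(z) = 1 - 0.527z + 1.04z^2.
Invertibility requires all roots to lie outside the unit circle, i.e. |z| > 1 for every root.
Set 1 + (-0.527) z + (1.04) z^2 = 0, i.e. a z^2 + b z + c = 0 with a = 1.04, b = -0.527, c = 1.
Discriminant D = b^2 - 4ac = (-0.527)^2 - 4*(1.04)*1 = 0.277729 - (4.16) = -3.882271.
D < 0, so the roots are the complex-conjugate pair z = (-b +/- i sqrt(-D)) / (2a) = 0.2534 +/- 0.9473i.
For a conjugate pair |z|^2 = z * conj(z) = (product of roots) = c/a = 1/(1.04) = 0.961538, so |z| = sqrt(0.961538) = 0.9806 for both roots.
Moduli of all roots: 0.9806, 0.9806.
All moduli strictly greater than 1? No.
Verdict: Not invertible.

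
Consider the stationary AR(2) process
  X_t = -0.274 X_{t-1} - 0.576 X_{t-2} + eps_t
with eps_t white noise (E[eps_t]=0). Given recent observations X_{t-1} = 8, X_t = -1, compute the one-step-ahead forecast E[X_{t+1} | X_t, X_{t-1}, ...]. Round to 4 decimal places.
E[X_{t+1} \mid \mathcal F_t] = -4.3340

For an AR(p) model X_t = c + sum_i phi_i X_{t-i} + eps_t, the
one-step-ahead conditional mean is
  E[X_{t+1} | X_t, ...] = c + sum_i phi_i X_{t+1-i}.
Substitute known values:
  E[X_{t+1} | ...] = (-0.274) * (-1) + (-0.576) * (8)
                   = -4.3340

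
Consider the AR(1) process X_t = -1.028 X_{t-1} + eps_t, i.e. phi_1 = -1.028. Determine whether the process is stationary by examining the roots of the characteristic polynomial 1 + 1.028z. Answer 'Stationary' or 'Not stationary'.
\text{Not stationary}

The AR(p) characteristic polynomial is P(z) = 1 + 1.028z.
Stationarity requires all roots to lie outside the unit circle, i.e. |z| > 1 for every root.
This is linear in z: 1 + (1.028) z = 0  =>  z = -1/(1.028) = -0.972763,  |z| = 0.972763.
Moduli of all roots: 0.9728.
All moduli strictly greater than 1? No.
Verdict: Not stationary.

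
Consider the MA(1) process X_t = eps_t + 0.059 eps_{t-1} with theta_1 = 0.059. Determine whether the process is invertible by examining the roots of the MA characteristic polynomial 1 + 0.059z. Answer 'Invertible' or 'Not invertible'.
\text{Invertible}

The MA(q) characteristic polynomial is P(z) = 1 + 0.059z.
Invertibility requires all roots to lie outside the unit circle, i.e. |z| > 1 for every root.
This is linear in z: 1 + (0.059) z = 0  =>  z = -1/(0.059) = -16.949153,  |z| = 16.949153.
Moduli of all roots: 16.9492.
All moduli strictly greater than 1? Yes.
Verdict: Invertible.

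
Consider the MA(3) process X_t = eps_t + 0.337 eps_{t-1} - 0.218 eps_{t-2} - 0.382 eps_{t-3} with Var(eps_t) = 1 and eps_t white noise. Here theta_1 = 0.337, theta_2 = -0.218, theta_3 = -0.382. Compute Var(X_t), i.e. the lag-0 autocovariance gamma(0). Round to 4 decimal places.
\gamma(0) = 1.3070

For an MA(q) process X_t = eps_t + sum_i theta_i eps_{t-i} with
Var(eps_t) = sigma^2, the variance is
  gamma(0) = sigma^2 * (1 + sum_i theta_i^2).
  sum_i theta_i^2 = (0.337)^2 + (-0.218)^2 + (-0.382)^2 = 0.113569 + 0.047524 + 0.145924 = 0.307017.
  gamma(0) = 1 * (1 + 0.307017) = 1 * 1.307017 = 1.307017, which rounds to 1.3070.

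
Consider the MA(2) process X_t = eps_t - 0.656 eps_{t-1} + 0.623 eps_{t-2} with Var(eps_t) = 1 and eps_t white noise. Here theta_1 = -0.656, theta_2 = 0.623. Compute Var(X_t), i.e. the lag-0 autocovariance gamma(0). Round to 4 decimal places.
\gamma(0) = 1.8185

For an MA(q) process X_t = eps_t + sum_i theta_i eps_{t-i} with
Var(eps_t) = sigma^2, the variance is
  gamma(0) = sigma^2 * (1 + sum_i theta_i^2).
  sum_i theta_i^2 = (-0.656)^2 + (0.623)^2 = 0.430336 + 0.388129 = 0.818465.
  gamma(0) = 1 * (1 + 0.818465) = 1 * 1.818465 = 1.818465, which rounds to 1.8185.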